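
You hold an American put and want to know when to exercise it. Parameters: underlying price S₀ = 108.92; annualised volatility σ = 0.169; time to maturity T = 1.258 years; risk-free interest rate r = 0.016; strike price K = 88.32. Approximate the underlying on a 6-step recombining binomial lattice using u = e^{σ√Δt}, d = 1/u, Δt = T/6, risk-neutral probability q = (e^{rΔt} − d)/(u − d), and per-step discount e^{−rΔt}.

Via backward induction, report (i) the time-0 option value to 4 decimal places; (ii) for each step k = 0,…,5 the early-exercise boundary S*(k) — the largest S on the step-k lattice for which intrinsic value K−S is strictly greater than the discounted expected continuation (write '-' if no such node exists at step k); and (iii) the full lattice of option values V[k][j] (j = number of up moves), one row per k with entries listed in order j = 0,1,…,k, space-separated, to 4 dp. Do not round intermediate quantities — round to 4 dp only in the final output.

Δt=0.20967, u=1.08046, d=0.92553, q=0.50235, disc=e^(-rΔt)=0.99665
k=6 terminal: V=max(K-S,0) → 19.8559 8.3959 0.0000 0.0000 0.0000 0.0000 0.0000
k=5: j=0 S=73.9725 intr=14.3475 cont=14.0517 V=14.3475[EX]; j=1 S=86.3546 intr=1.9654 cont=4.1642 V=4.1642[hold]; j=2 S=100.8092 intr=0.0000 cont=0.0000 V=0.0000[hold]; j=3 S=117.6834 intr=0.0000 cont=0.0000 V=0.0000[hold]; j=4 S=137.3821 intr=0.0000 cont=0.0000 V=0.0000[hold]; j=5 S=160.3781 intr=0.0000 cont=0.0000 V=0.0000[hold]  S*(5)=73.9725
k=4: j=0 S=79.9241 intr=8.3959 cont=9.2010 V=9.2010[hold]; j=1 S=93.3024 intr=0.0000 cont=2.0654 V=2.0654[hold]; j=2 S=108.9200 intr=0.0000 cont=0.0000 V=0.0000[hold]; j=3 S=127.1518 intr=0.0000 cont=0.0000 V=0.0000[hold]; j=4 S=148.4354 intr=0.0000 cont=0.0000 V=0.0000[hold]  S*(4)=-
k=3: j=0 S=86.3546 intr=1.9654 cont=5.5975 V=5.5975[hold]; j=1 S=100.8092 intr=0.0000 cont=1.0244 V=1.0244[hold]; j=2 S=117.6834 intr=0.0000 cont=0.0000 V=0.0000[hold]; j=3 S=137.3821 intr=0.0000 cont=0.0000 V=0.0000[hold]  S*(3)=-
k=2: j=0 S=93.3024 intr=0.0000 cont=3.2891 V=3.2891[hold]; j=1 S=108.9200 intr=0.0000 cont=0.5081 V=0.5081[hold]; j=2 S=127.1518 intr=0.0000 cont=0.0000 V=0.0000[hold]  S*(2)=-
k=1: j=0 S=100.8092 intr=0.0000 cont=1.8857 V=1.8857[hold]; j=1 S=117.6834 intr=0.0000 cont=0.2520 V=0.2520[hold]  S*(1)=-
k=0: j=0 S=108.9200 intr=0.0000 cont=1.0614 V=1.0614[hold]  S*(0)=-

price = 1.0614
boundary = - - - - - 73.9725
tree:
1.0614
1.8857 0.2520
3.2891 0.5081 0.0000
5.5975 1.0244 0.0000 0.0000
9.2010 2.0654 0.0000 0.0000 0.0000
14.3475 4.1642 0.0000 0.0000 0.0000 0.0000
19.8559 8.3959 0.0000 0.0000 0.0000 0.0000 0.0000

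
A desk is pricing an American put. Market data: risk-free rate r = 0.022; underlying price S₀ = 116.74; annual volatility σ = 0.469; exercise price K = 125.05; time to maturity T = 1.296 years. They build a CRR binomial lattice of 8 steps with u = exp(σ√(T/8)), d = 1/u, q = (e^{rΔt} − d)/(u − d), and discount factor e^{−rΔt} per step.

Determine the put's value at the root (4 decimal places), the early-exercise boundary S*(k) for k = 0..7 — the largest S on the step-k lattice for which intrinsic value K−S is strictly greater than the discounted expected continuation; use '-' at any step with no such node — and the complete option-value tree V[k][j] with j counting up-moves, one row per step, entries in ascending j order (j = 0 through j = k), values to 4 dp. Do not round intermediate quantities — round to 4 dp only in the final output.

params: Δt=0.16200 u=1.20776 d=0.82798 q=0.46235 e^(-rΔt)=0.99644
t_8 payoffs: 99.2649 87.4375 70.1851 45.0192 8.3100 0.0000 0.0000 0.0000 0.0000
t_7: node(7,0) S=31.1423 payoff=93.9077 vs cont=93.4628 → 93.9077 [stop]  node(7,1) S=45.4269 payoff=79.6231 vs cont=79.1782 → 79.6231 [stop]  node(7,2) S=66.2637 payoff=58.7863 vs cont=58.3414 → 58.7863 [stop]  node(7,3) S=96.6581 payoff=28.3919 vs cont=27.9470 → 28.3919 [stop]  node(7,4) S=140.9941 payoff=0.0000 vs cont=4.4520 → 4.4520 [wait]  node(7,5) S=205.6665 payoff=0.0000 vs cont=0.0000 → 0.0000 [wait]  node(7,6) S=300.0033 payoff=0.0000 vs cont=0.0000 → 0.0000 [wait]  node(7,7) S=437.6114 payoff=0.0000 vs cont=0.0000 → 0.0000 [wait]  ⇒ S*(7)=96.6581
t_6: node(6,0) S=37.6125 payoff=87.4375 vs cont=86.9926 → 87.4375 [stop]  node(6,1) S=54.8649 payoff=70.1851 vs cont=69.7402 → 70.1851 [stop]  node(6,2) S=80.0308 payoff=45.0192 vs cont=44.5743 → 45.0192 [stop]  node(6,3) S=116.7400 payoff=8.3100 vs cont=17.2617 → 17.2617 [wait]  node(6,4) S=170.2873 payoff=0.0000 vs cont=2.3851 → 2.3851 [wait]  node(6,5) S=248.3961 payoff=0.0000 vs cont=0.0000 → 0.0000 [wait]  node(6,6) S=362.3325 payoff=0.0000 vs cont=0.0000 → 0.0000 [wait]  ⇒ S*(6)=80.0308
t_5: node(5,0) S=45.4269 payoff=79.6231 vs cont=79.1782 → 79.6231 [stop]  node(5,1) S=66.2637 payoff=58.7863 vs cont=58.3414 → 58.7863 [stop]  node(5,2) S=96.6581 payoff=28.3919 vs cont=32.0710 → 32.0710 [wait]  node(5,3) S=140.9941 payoff=0.0000 vs cont=10.3466 → 10.3466 [wait]  node(5,4) S=205.6665 payoff=0.0000 vs cont=1.2778 → 1.2778 [wait]  node(5,5) S=300.0033 payoff=0.0000 vs cont=0.0000 → 0.0000 [wait]  ⇒ S*(5)=66.2637
t_4: node(4,0) S=54.8649 payoff=70.1851 vs cont=69.7402 → 70.1851 [stop]  node(4,1) S=80.0308 payoff=45.0192 vs cont=46.2693 → 46.2693 [wait]  node(4,2) S=116.7400 payoff=8.3100 vs cont=21.9484 → 21.9484 [wait]  node(4,3) S=170.2873 payoff=0.0000 vs cont=6.1317 → 6.1317 [wait]  node(4,4) S=248.3961 payoff=0.0000 vs cont=0.6846 → 0.6846 [wait]  ⇒ S*(4)=54.8649
t_3: node(3,0) S=66.2637 payoff=58.7863 vs cont=58.9173 → 58.9173 [wait]  node(3,1) S=96.6581 payoff=28.3919 vs cont=34.9000 → 34.9000 [wait]  node(3,2) S=140.9941 payoff=0.0000 vs cont=14.5835 → 14.5835 [wait]  node(3,3) S=205.6665 payoff=0.0000 vs cont=3.6004 → 3.6004 [wait]  ⇒ S*(3)=-
t_2: node(2,0) S=80.0308 payoff=45.0192 vs cont=47.6428 → 47.6428 [wait]  node(2,1) S=116.7400 payoff=8.3100 vs cont=25.4160 → 25.4160 [wait]  node(2,2) S=170.2873 payoff=0.0000 vs cont=9.4717 → 9.4717 [wait]  ⇒ S*(2)=-
t_1: node(1,0) S=96.6581 payoff=28.3919 vs cont=37.2333 → 37.2333 [wait]  node(1,1) S=140.9941 payoff=0.0000 vs cont=17.9799 → 17.9799 [wait]  ⇒ S*(1)=-
t_0: node(0,0) S=116.7400 payoff=8.3100 vs cont=28.2308 → 28.2308 [wait]  ⇒ S*(0)=-

price = 28.2308
boundary = - - - - 54.8649 66.2637 80.0308 96.6581
tree:
28.2308
37.2333 17.9799
47.6428 25.4160 9.4717
58.9173 34.9000 14.5835 3.6004
70.1851 46.2693 21.9484 6.1317 0.6846
79.6231 58.7863 32.0710 10.3466 1.2778 0.0000
87.4375 70.1851 45.0192 17.2617 2.3851 0.0000 0.0000
93.9077 79.6231 58.7863 28.3919 4.4520 0.0000 0.0000 0.0000
99.2649 87.4375 70.1851 45.0192 8.3100 0.0000 0.0000 0.0000 0.0000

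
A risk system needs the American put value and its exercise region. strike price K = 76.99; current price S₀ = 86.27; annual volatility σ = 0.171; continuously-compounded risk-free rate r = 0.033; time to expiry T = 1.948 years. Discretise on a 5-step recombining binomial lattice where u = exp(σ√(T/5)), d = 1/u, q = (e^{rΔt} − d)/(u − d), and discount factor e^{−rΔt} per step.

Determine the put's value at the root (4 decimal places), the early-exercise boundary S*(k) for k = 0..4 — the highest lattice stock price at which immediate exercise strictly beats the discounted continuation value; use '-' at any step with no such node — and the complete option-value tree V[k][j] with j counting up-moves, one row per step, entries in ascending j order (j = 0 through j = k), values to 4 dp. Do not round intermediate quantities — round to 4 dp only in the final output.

Δt=0.38960, u=1.11264, d=0.89876, q=0.53384, disc=e^(-rΔt)=0.98723
k=5 terminal: V=max(K-S,0) → 26.3972 14.3579 0.0000 0.0000 0.0000 0.0000
k=4: j=0 S=56.2915 intr=20.6985 cont=19.7150 V=20.6985[EX]; j=1 S=69.6869 intr=7.3031 cont=6.6075 V=7.3031[EX]; j=2 S=86.2700 intr=0.0000 cont=0.0000 V=0.0000[hold]; j=3 S=106.7993 intr=0.0000 cont=0.0000 V=0.0000[hold]; j=4 S=132.2138 intr=0.0000 cont=0.0000 V=0.0000[hold]  S*(4)=69.6869
k=3: j=0 S=62.6321 intr=14.3579 cont=13.3744 V=14.3579[EX]; j=1 S=77.5364 intr=0.0000 cont=3.3609 V=3.3609[hold]; j=2 S=95.9874 intr=0.0000 cont=0.0000 V=0.0000[hold]; j=3 S=118.8291 intr=0.0000 cont=0.0000 V=0.0000[hold]  S*(3)=62.6321
k=2: j=0 S=69.6869 intr=7.3031 cont=8.3788 V=8.3788[hold]; j=1 S=86.2700 intr=0.0000 cont=1.5467 V=1.5467[hold]; j=2 S=106.7993 intr=0.0000 cont=0.0000 V=0.0000[hold]  S*(2)=-
k=1: j=0 S=77.5364 intr=0.0000 cont=4.6711 V=4.6711[hold]; j=1 S=95.9874 intr=0.0000 cont=0.7118 V=0.7118[hold]  S*(1)=-
k=0: j=0 S=86.2700 intr=0.0000 cont=2.5248 V=2.5248[hold]  S*(0)=-

price = 2.5248
boundary = - - - 62.6321 69.6869
tree:
2.5248
4.6711 0.7118
8.3788 1.5467 0.0000
14.3579 3.3609 0.0000 0.0000
20.6985 7.3031 0.0000 0.0000 0.0000
26.3972 14.3579 0.0000 0.0000 0.0000 0.0000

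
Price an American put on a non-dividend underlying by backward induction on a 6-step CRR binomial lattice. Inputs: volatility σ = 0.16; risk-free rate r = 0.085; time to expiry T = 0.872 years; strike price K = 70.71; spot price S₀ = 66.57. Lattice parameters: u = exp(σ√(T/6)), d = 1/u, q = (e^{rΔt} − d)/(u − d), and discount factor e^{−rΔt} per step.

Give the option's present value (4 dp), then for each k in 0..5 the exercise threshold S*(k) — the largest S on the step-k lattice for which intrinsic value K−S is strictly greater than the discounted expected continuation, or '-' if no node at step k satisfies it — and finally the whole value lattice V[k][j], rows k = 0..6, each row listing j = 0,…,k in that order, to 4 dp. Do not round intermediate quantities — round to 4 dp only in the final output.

price = 4.7230
boundary = - 62.6308 58.9248 62.6308 58.9248 62.6308
tree:
4.7230
8.0792 2.4577
11.7852 4.5430 1.0400
15.2720 8.0792 2.1470 0.2819
18.5524 11.7852 4.2785 0.6903 0.0000
21.6388 15.2720 8.0792 1.6905 0.0000 0.0000
24.5425 18.5524 11.7852 4.1400 0.0000 0.0000 0.0000

Δt=0.14533  u=1.06289  d=0.94083  q=0.58658  discount=0.98772
step 6 (expiry): payoffs max(K−S,0) = 24.5425 18.5524 11.7852 4.1400 0.0000 0.0000 0.0000
step 5: (k=5,j=0): S=49.0712, (K−S)⁺=21.6388, hold=20.7706 ⇒ V=21.6388 exercise | (k=5,j=1): S=55.4380, (K−S)⁺=15.2720, hold=14.4039 ⇒ V=15.2720 exercise | (k=5,j=2): S=62.6308, (K−S)⁺=8.0792, hold=7.2110 ⇒ V=8.0792 exercise | (k=5,j=3): S=70.7569, (K−S)⁺=0.0000, hold=1.6905 ⇒ V=1.6905 continue | (k=5,j=4): S=79.9373, (K−S)⁺=0.0000, hold=0.0000 ⇒ V=0.0000 continue | (k=5,j=5): S=90.3088, (K−S)⁺=0.0000, hold=0.0000 ⇒ V=0.0000 continue  boundary S*=62.6308
step 4: (k=4,j=0): S=52.1576, (K−S)⁺=18.5524, hold=17.6843 ⇒ V=18.5524 exercise | (k=4,j=1): S=58.9248, (K−S)⁺=11.7852, hold=10.9171 ⇒ V=11.7852 exercise | (k=4,j=2): S=66.5700, (K−S)⁺=4.1400, hold=4.2785 ⇒ V=4.2785 continue | (k=4,j=3): S=75.2072, (K−S)⁺=0.0000, hold=0.6903 ⇒ V=0.6903 continue | (k=4,j=4): S=84.9649, (K−S)⁺=0.0000, hold=0.0000 ⇒ V=0.0000 continue  boundary S*=58.9248
step 3: (k=3,j=0): S=55.4380, (K−S)⁺=15.2720, hold=14.4039 ⇒ V=15.2720 exercise | (k=3,j=1): S=62.6308, (K−S)⁺=8.0792, hold=7.2913 ⇒ V=8.0792 exercise | (k=3,j=2): S=70.7569, (K−S)⁺=0.0000, hold=2.1470 ⇒ V=2.1470 continue | (k=3,j=3): S=79.9373, (K−S)⁺=0.0000, hold=0.2819 ⇒ V=0.2819 continue  boundary S*=62.6308
step 2: (k=2,j=0): S=58.9248, (K−S)⁺=11.7852, hold=10.9171 ⇒ V=11.7852 exercise | (k=2,j=1): S=66.5700, (K−S)⁺=4.1400, hold=4.5430 ⇒ V=4.5430 continue | (k=2,j=2): S=75.2072, (K−S)⁺=0.0000, hold=1.0400 ⇒ V=1.0400 continue  boundary S*=58.9248
step 1: (k=1,j=0): S=62.6308, (K−S)⁺=8.0792, hold=7.4445 ⇒ V=8.0792 exercise | (k=1,j=1): S=70.7569, (K−S)⁺=0.0000, hold=2.4577 ⇒ V=2.4577 continue  boundary S*=62.6308
step 0: (k=0,j=0): S=66.5700, (K−S)⁺=4.1400, hold=4.7230 ⇒ V=4.7230 continue  boundary S*=-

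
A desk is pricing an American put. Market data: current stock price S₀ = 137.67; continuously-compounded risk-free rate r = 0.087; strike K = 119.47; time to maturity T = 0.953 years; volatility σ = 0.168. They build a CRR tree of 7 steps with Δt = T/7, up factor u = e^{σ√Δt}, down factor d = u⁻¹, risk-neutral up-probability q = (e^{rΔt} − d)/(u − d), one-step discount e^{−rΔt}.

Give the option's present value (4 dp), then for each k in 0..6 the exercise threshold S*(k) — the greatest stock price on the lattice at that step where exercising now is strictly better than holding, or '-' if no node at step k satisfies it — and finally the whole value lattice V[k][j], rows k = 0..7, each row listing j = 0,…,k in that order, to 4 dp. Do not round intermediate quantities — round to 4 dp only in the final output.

params: Δt=0.13614 u=1.06395 d=0.93989 q=0.58055 e^(-rΔt)=0.98823
t_7 payoffs: 30.2643 18.4902 5.1621 0.0000 0.0000 0.0000 0.0000 0.0000
t_6: node(6,0) S=94.9103 payoff=24.5597 vs cont=23.1530 → 24.5597 [stop]  node(6,1) S=107.4374 payoff=12.0326 vs cont=10.6259 → 12.0326 [stop]  node(6,2) S=121.6179 payoff=0.0000 vs cont=2.1397 → 2.1397 [wait]  node(6,3) S=137.6700 payoff=0.0000 vs cont=0.0000 → 0.0000 [wait]  node(6,4) S=155.8408 payoff=0.0000 vs cont=0.0000 → 0.0000 [wait]  node(6,5) S=176.4100 payoff=0.0000 vs cont=0.0000 → 0.0000 [wait]  node(6,6) S=199.6941 payoff=0.0000 vs cont=0.0000 → 0.0000 [wait]  ⇒ S*(6)=107.4374
t_5: node(5,0) S=100.9798 payoff=18.4902 vs cont=17.0835 → 18.4902 [stop]  node(5,1) S=114.3079 payoff=5.1621 vs cont=6.2152 → 6.2152 [wait]  node(5,2) S=129.3952 payoff=0.0000 vs cont=0.8869 → 0.8869 [wait]  node(5,3) S=146.4739 payoff=0.0000 vs cont=0.0000 → 0.0000 [wait]  node(5,4) S=165.8068 payoff=0.0000 vs cont=0.0000 → 0.0000 [wait]  node(5,5) S=187.6914 payoff=0.0000 vs cont=0.0000 → 0.0000 [wait]  ⇒ S*(5)=100.9798
t_4: node(4,0) S=107.4374 payoff=12.0326 vs cont=11.2301 → 12.0326 [stop]  node(4,1) S=121.6179 payoff=0.0000 vs cont=3.0851 → 3.0851 [wait]  node(4,2) S=137.6700 payoff=0.0000 vs cont=0.3676 → 0.3676 [wait]  node(4,3) S=155.8408 payoff=0.0000 vs cont=0.0000 → 0.0000 [wait]  node(4,4) S=176.4100 payoff=0.0000 vs cont=0.0000 → 0.0000 [wait]  ⇒ S*(4)=107.4374
t_3: node(3,0) S=114.3079 payoff=5.1621 vs cont=6.7576 → 6.7576 [wait]  node(3,1) S=129.3952 payoff=0.0000 vs cont=1.4897 → 1.4897 [wait]  node(3,2) S=146.4739 payoff=0.0000 vs cont=0.1524 → 0.1524 [wait]  node(3,3) S=165.8068 payoff=0.0000 vs cont=0.0000 → 0.0000 [wait]  ⇒ S*(3)=-
t_2: node(2,0) S=121.6179 payoff=0.0000 vs cont=3.6558 → 3.6558 [wait]  node(2,1) S=137.6700 payoff=0.0000 vs cont=0.7049 → 0.7049 [wait]  node(2,2) S=155.8408 payoff=0.0000 vs cont=0.0632 → 0.0632 [wait]  ⇒ S*(2)=-
t_1: node(1,0) S=129.3952 payoff=0.0000 vs cont=1.9198 → 1.9198 [wait]  node(1,1) S=146.4739 payoff=0.0000 vs cont=0.3284 → 0.3284 [wait]  ⇒ S*(1)=-
t_0: node(0,0) S=137.6700 payoff=0.0000 vs cont=0.9842 → 0.9842 [wait]  ⇒ S*(0)=-

price = 0.9842
boundary = - - - - 107.4374 100.9798 107.4374
tree:
0.9842
1.9198 0.3284
3.6558 0.7049 0.0632
6.7576 1.4897 0.1524 0.0000
12.0326 3.0851 0.3676 0.0000 0.0000
18.4902 6.2152 0.8869 0.0000 0.0000 0.0000
24.5597 12.0326 2.1397 0.0000 0.0000 0.0000 0.0000
30.2643 18.4902 5.1621 0.0000 0.0000 0.0000 0.0000 0.0000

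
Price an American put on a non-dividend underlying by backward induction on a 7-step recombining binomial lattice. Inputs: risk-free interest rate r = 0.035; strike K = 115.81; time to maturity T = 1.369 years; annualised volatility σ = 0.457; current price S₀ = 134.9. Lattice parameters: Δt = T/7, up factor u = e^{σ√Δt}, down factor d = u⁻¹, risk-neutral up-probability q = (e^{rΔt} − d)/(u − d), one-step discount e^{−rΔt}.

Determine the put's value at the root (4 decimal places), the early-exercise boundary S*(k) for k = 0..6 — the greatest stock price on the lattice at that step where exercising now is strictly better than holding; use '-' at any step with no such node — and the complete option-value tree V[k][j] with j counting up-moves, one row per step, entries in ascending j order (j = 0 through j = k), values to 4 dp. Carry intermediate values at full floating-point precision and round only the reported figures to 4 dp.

Δt=0.19557, u=1.22397, d=0.81701, q=0.46652, disc=e^(-rΔt)=0.99318
k=7 terminal: V=max(K-S,0) → 83.0298 66.7017 42.2405 5.5950 0.0000 0.0000 0.0000 0.0000
k=6: j=0 S=40.1221 intr=75.6879 cont=74.8979 V=75.6879[EX]; j=1 S=60.1072 intr=55.7028 cont=54.9128 V=55.7028[EX]; j=2 S=90.0470 intr=25.7630 cont=24.9730 V=25.7630[EX]; j=3 S=134.9000 intr=0.0000 cont=2.9645 V=2.9645[hold]; j=4 S=202.0947 intr=0.0000 cont=0.0000 V=0.0000[hold]; j=5 S=302.7594 intr=0.0000 cont=0.0000 V=0.0000[hold]; j=6 S=453.5661 intr=0.0000 cont=0.0000 V=0.0000[hold]  S*(6)=90.0470
k=5: j=0 S=49.1083 intr=66.7017 cont=65.9117 V=66.7017[EX]; j=1 S=73.5695 intr=42.2405 cont=41.4505 V=42.2405[EX]; j=2 S=110.2150 intr=5.5950 cont=15.0238 V=15.0238[hold]; j=3 S=165.1138 intr=0.0000 cont=1.5707 V=1.5707[hold]; j=4 S=247.3582 intr=0.0000 cont=0.0000 V=0.0000[hold]; j=5 S=370.5690 intr=0.0000 cont=0.0000 V=0.0000[hold]  S*(5)=73.5695
k=4: j=0 S=60.1072 intr=55.7028 cont=54.9128 V=55.7028[EX]; j=1 S=90.0470 intr=25.7630 cont=29.3417 V=29.3417[hold]; j=2 S=134.9000 intr=0.0000 cont=8.6879 V=8.6879[hold]; j=3 S=202.0947 intr=0.0000 cont=0.8322 V=0.8322[hold]; j=4 S=302.7594 intr=0.0000 cont=0.0000 V=0.0000[hold]  S*(4)=60.1072
k=3: j=0 S=73.5695 intr=42.2405 cont=43.1087 V=43.1087[hold]; j=1 S=110.2150 intr=5.5950 cont=19.5718 V=19.5718[hold]; j=2 S=165.1138 intr=0.0000 cont=4.9888 V=4.9888[hold]; j=3 S=247.3582 intr=0.0000 cont=0.4409 V=0.4409[hold]  S*(3)=-
k=2: j=0 S=90.0470 intr=25.7630 cont=31.9090 V=31.9090[hold]; j=1 S=134.9000 intr=0.0000 cont=12.6814 V=12.6814[hold]; j=2 S=202.0947 intr=0.0000 cont=2.8475 V=2.8475[hold]  S*(2)=-
k=1: j=0 S=110.2150 intr=5.5950 cont=22.7824 V=22.7824[hold]; j=1 S=165.1138 intr=0.0000 cont=8.0385 V=8.0385[hold]  S*(1)=-
k=0: j=0 S=134.9000 intr=0.0000 cont=15.7955 V=15.7955[hold]  S*(0)=-

price = 15.7955
boundary = - - - - 60.1072 73.5695 90.0470
tree:
15.7955
22.7824 8.0385
31.9090 12.6814 2.8475
43.1087 19.5718 4.9888 0.4409
55.7028 29.3417 8.6879 0.8322 0.0000
66.7017 42.2405 15.0238 1.5707 0.0000 0.0000
75.6879 55.7028 25.7630 2.9645 0.0000 0.0000 0.0000
83.0298 66.7017 42.2405 5.5950 0.0000 0.0000 0.0000 0.0000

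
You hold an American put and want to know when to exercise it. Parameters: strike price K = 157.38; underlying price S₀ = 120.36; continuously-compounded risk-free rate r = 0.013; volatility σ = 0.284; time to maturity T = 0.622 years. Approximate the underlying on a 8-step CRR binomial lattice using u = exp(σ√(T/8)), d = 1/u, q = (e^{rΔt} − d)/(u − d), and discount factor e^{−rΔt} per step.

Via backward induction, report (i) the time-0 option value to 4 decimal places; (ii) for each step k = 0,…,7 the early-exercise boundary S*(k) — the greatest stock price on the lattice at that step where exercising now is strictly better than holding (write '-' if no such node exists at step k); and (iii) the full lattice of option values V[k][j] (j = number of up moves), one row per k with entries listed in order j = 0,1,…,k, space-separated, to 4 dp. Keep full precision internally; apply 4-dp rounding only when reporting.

price = 38.1486
boundary = - - 102.7304 111.1964 102.7304 111.1964 120.3600 130.2788
tree:
38.1486
46.3129 29.6136
54.6496 37.6130 21.2349
62.4710 46.1836 28.6481 13.4572
69.6970 54.6496 37.1653 19.7209 6.8763
76.3727 62.4710 46.1836 27.7272 11.3144 2.2079
82.5402 69.6970 54.6496 37.0200 17.9800 4.3049 0.0000
88.2382 76.3727 62.4710 46.1836 27.1012 8.3934 0.0000 0.0000
93.5023 82.5402 69.6970 54.6496 37.0200 16.3650 0.0000 0.0000 0.0000

Δt=0.07775, u=1.08241, d=0.92386, q=0.48659, disc=e^(-rΔt)=0.99899
k=8 terminal: V=max(K-S,0) → 93.5023 82.5402 69.6970 54.6496 37.0200 16.3650 0.0000 0.0000 0.0000
k=7: j=0 S=69.1418 intr=88.2382 cont=88.0792 V=88.2382[EX]; j=1 S=81.0073 intr=76.3727 cont=76.2137 V=76.3727[EX]; j=2 S=94.9090 intr=62.4710 cont=62.3120 V=62.4710[EX]; j=3 S=111.1964 intr=46.1836 cont=46.0247 V=46.1836[EX]; j=4 S=130.2788 intr=27.1012 cont=26.9422 V=27.1012[EX]; j=5 S=152.6360 intr=4.7440 cont=8.3934 V=8.3934[hold]; j=6 S=178.8300 intr=0.0000 cont=0.0000 V=0.0000[hold]; j=7 S=209.5191 intr=0.0000 cont=0.0000 V=0.0000[hold]  S*(7)=130.2788
k=6: j=0 S=74.8398 intr=82.5402 cont=82.3813 V=82.5402[EX]; j=1 S=87.6830 intr=69.6970 cont=69.5380 V=69.6970[EX]; j=2 S=102.7304 intr=54.6496 cont=54.4906 V=54.6496[EX]; j=3 S=120.3600 intr=37.0200 cont=36.8610 V=37.0200[EX]; j=4 S=141.0150 intr=16.3650 cont=17.9800 V=17.9800[hold]; j=5 S=165.2147 intr=0.0000 cont=4.3049 V=4.3049[hold]; j=6 S=193.5673 intr=0.0000 cont=0.0000 V=0.0000[hold]  S*(6)=120.3600
k=5: j=0 S=81.0073 intr=76.3727 cont=76.2137 V=76.3727[EX]; j=1 S=94.9090 intr=62.4710 cont=62.3120 V=62.4710[EX]; j=2 S=111.1964 intr=46.1836 cont=46.0247 V=46.1836[EX]; j=3 S=130.2788 intr=27.1012 cont=27.7272 V=27.7272[hold]; j=4 S=152.6360 intr=4.7440 cont=11.3144 V=11.3144[hold]; j=5 S=178.8300 intr=0.0000 cont=2.2079 V=2.2079[hold]  S*(5)=111.1964
k=4: j=0 S=87.6830 intr=69.6970 cont=69.5380 V=69.6970[EX]; j=1 S=102.7304 intr=54.6496 cont=54.4906 V=54.6496[EX]; j=2 S=120.3600 intr=37.0200 cont=37.1653 V=37.1653[hold]; j=3 S=141.0150 intr=16.3650 cont=19.7209 V=19.7209[hold]; j=4 S=165.2147 intr=0.0000 cont=6.8763 V=6.8763[hold]  S*(4)=102.7304
k=3: j=0 S=94.9090 intr=62.4710 cont=62.3120 V=62.4710[EX]; j=1 S=111.1964 intr=46.1836 cont=46.0953 V=46.1836[EX]; j=2 S=130.2788 intr=27.1012 cont=28.6481 V=28.6481[hold]; j=3 S=152.6360 intr=4.7440 cont=13.4572 V=13.4572[hold]  S*(3)=111.1964
k=2: j=0 S=102.7304 intr=54.6496 cont=54.4906 V=54.6496[EX]; j=1 S=120.3600 intr=37.0200 cont=37.6130 V=37.6130[hold]; j=2 S=141.0150 intr=16.3650 cont=21.2349 V=21.2349[hold]  S*(2)=102.7304
k=1: j=0 S=111.1964 intr=46.1836 cont=46.3129 V=46.3129[hold]; j=1 S=130.2788 intr=27.1012 cont=29.6136 V=29.6136[hold]  S*(1)=-
k=0: j=0 S=120.3600 intr=37.0200 cont=38.1486 V=38.1486[hold]  S*(0)=-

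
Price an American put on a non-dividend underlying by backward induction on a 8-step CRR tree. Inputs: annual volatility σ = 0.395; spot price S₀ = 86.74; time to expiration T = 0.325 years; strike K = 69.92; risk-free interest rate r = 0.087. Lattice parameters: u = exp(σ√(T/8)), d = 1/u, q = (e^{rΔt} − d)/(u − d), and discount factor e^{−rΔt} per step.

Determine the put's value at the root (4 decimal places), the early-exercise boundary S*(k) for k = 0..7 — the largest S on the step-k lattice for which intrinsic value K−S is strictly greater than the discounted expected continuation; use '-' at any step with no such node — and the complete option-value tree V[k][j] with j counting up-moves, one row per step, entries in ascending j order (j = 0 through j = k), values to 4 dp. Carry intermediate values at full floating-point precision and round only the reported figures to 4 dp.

Δt=0.04063  u=1.08287  d=0.92347  q=0.50232  discount=0.99647
step 8 (expiry): payoffs max(K−S,0) = 24.0415 16.1225 6.8367 0.0000 0.0000 0.0000 0.0000 0.0000 0.0000
step 7: (k=7,j=0): S=49.6805, (K−S)⁺=20.2395, hold=19.9929 ⇒ V=20.2395 exercise | (k=7,j=1): S=58.2557, (K−S)⁺=11.6643, hold=11.4177 ⇒ V=11.6643 exercise | (k=7,j=2): S=68.3110, (K−S)⁺=1.6090, hold=3.3905 ⇒ V=3.3905 continue | (k=7,j=3): S=80.1020, (K−S)⁺=0.0000, hold=0.0000 ⇒ V=0.0000 continue | (k=7,j=4): S=93.9281, (K−S)⁺=0.0000, hold=0.0000 ⇒ V=0.0000 continue | (k=7,j=5): S=110.1408, (K−S)⁺=0.0000, hold=0.0000 ⇒ V=0.0000 continue | (k=7,j=6): S=129.1519, (K−S)⁺=0.0000, hold=0.0000 ⇒ V=0.0000 continue | (k=7,j=7): S=151.4444, (K−S)⁺=0.0000, hold=0.0000 ⇒ V=0.0000 continue  boundary S*=58.2557
step 6: (k=6,j=0): S=53.7975, (K−S)⁺=16.1225, hold=15.8758 ⇒ V=16.1225 exercise | (k=6,j=1): S=63.0833, (K−S)⁺=6.8367, hold=7.4817 ⇒ V=7.4817 continue | (k=6,j=2): S=73.9719, (K−S)⁺=0.0000, hold=1.6814 ⇒ V=1.6814 continue | (k=6,j=3): S=86.7400, (K−S)⁺=0.0000, hold=0.0000 ⇒ V=0.0000 continue | (k=6,j=4): S=101.7119, (K−S)⁺=0.0000, hold=0.0000 ⇒ V=0.0000 continue | (k=6,j=5): S=119.2682, (K−S)⁺=0.0000, hold=0.0000 ⇒ V=0.0000 continue | (k=6,j=6): S=139.8547, (K−S)⁺=0.0000, hold=0.0000 ⇒ V=0.0000 continue  boundary S*=53.7975
step 5: (k=5,j=0): S=58.2557, (K−S)⁺=11.6643, hold=11.7405 ⇒ V=11.7405 continue | (k=5,j=1): S=68.3110, (K−S)⁺=1.6090, hold=4.5520 ⇒ V=4.5520 continue | (k=5,j=2): S=80.1020, (K−S)⁺=0.0000, hold=0.8339 ⇒ V=0.8339 continue | (k=5,j=3): S=93.9281, (K−S)⁺=0.0000, hold=0.0000 ⇒ V=0.0000 continue | (k=5,j=4): S=110.1408, (K−S)⁺=0.0000, hold=0.0000 ⇒ V=0.0000 continue | (k=5,j=5): S=129.1519, (K−S)⁺=0.0000, hold=0.0000 ⇒ V=0.0000 continue  boundary S*=-
step 4: (k=4,j=0): S=63.0833, (K−S)⁺=6.8367, hold=8.1009 ⇒ V=8.1009 continue | (k=4,j=1): S=73.9719, (K−S)⁺=0.0000, hold=2.6748 ⇒ V=2.6748 continue | (k=4,j=2): S=86.7400, (K−S)⁺=0.0000, hold=0.4135 ⇒ V=0.4135 continue | (k=4,j=3): S=101.7119, (K−S)⁺=0.0000, hold=0.0000 ⇒ V=0.0000 continue | (k=4,j=4): S=119.2682, (K−S)⁺=0.0000, hold=0.0000 ⇒ V=0.0000 continue  boundary S*=-
step 3: (k=3,j=0): S=68.3110, (K−S)⁺=1.6090, hold=5.3563 ⇒ V=5.3563 continue | (k=3,j=1): S=80.1020, (K−S)⁺=0.0000, hold=1.5335 ⇒ V=1.5335 continue | (k=3,j=2): S=93.9281, (K−S)⁺=0.0000, hold=0.2051 ⇒ V=0.2051 continue | (k=3,j=3): S=110.1408, (K−S)⁺=0.0000, hold=0.0000 ⇒ V=0.0000 continue  boundary S*=-
step 2: (k=2,j=0): S=73.9719, (K−S)⁺=0.0000, hold=3.4239 ⇒ V=3.4239 continue | (k=2,j=1): S=86.7400, (K−S)⁺=0.0000, hold=0.8632 ⇒ V=0.8632 continue | (k=2,j=2): S=101.7119, (K−S)⁺=0.0000, hold=0.1017 ⇒ V=0.1017 continue  boundary S*=-
step 1: (k=1,j=0): S=80.1020, (K−S)⁺=0.0000, hold=2.1301 ⇒ V=2.1301 continue | (k=1,j=1): S=93.9281, (K−S)⁺=0.0000, hold=0.4790 ⇒ V=0.4790 continue  boundary S*=-
step 0: (k=0,j=0): S=86.7400, (K−S)⁺=0.0000, hold=1.2961 ⇒ V=1.2961 continue  boundary S*=-

price = 1.2961
boundary = - - - - - - 53.7975 58.2557
tree:
1.2961
2.1301 0.4790
3.4239 0.8632 0.1017
5.3563 1.5335 0.2051 0.0000
8.1009 2.6748 0.4135 0.0000 0.0000
11.7405 4.5520 0.8339 0.0000 0.0000 0.0000
16.1225 7.4817 1.6814 0.0000 0.0000 0.0000 0.0000
20.2395 11.6643 3.3905 0.0000 0.0000 0.0000 0.0000 0.0000
24.0415 16.1225 6.8367 0.0000 0.0000 0.0000 0.0000 0.0000 0.0000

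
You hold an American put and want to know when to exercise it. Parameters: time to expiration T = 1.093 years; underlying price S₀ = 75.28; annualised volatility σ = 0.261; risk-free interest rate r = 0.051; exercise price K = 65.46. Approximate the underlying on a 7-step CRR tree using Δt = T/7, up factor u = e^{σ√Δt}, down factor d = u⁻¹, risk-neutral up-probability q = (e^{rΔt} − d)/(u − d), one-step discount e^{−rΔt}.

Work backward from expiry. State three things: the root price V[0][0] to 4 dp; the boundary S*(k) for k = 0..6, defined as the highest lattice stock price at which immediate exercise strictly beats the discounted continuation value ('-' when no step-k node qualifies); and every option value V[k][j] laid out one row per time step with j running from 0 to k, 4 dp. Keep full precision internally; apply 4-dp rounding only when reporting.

price = 2.6819
boundary = - - - - 49.8331 55.2469 49.8331
tree:
2.6819
4.3871 1.1044
6.9707 2.0022 0.2690
10.6797 3.5573 0.5568 0.0000
15.6269 6.1485 1.1523 0.0000 0.0000
20.5103 10.2131 2.3846 0.0000 0.0000 0.0000
24.9151 15.6269 4.9350 0.0000 0.0000 0.0000 0.0000
28.8882 20.5103 10.2131 0.0000 0.0000 0.0000 0.0000 0.0000

Δt=0.15614, u=1.10864, d=0.90201, q=0.51293, disc=e^(-rΔt)=0.99207
k=7 terminal: V=max(K-S,0) → 28.8882 20.5103 10.2131 0.0000 0.0000 0.0000 0.0000 0.0000
k=6: j=0 S=40.5449 intr=24.9151 cont=24.3959 V=24.9151[EX]; j=1 S=49.8331 intr=15.6269 cont=15.1077 V=15.6269[EX]; j=2 S=61.2489 intr=4.2111 cont=4.9350 V=4.9350[hold]; j=3 S=75.2800 intr=0.0000 cont=0.0000 V=0.0000[hold]; j=4 S=92.5253 intr=0.0000 cont=0.0000 V=0.0000[hold]; j=5 S=113.7212 intr=0.0000 cont=0.0000 V=0.0000[hold]; j=6 S=139.7728 intr=0.0000 cont=0.0000 V=0.0000[hold]  S*(6)=49.8331
k=5: j=0 S=44.9497 intr=20.5103 cont=19.9911 V=20.5103[EX]; j=1 S=55.2469 intr=10.2131 cont=10.0623 V=10.2131[EX]; j=2 S=67.9030 intr=0.0000 cont=2.3846 V=2.3846[hold]; j=3 S=83.4584 intr=0.0000 cont=0.0000 V=0.0000[hold]; j=4 S=102.5773 intr=0.0000 cont=0.0000 V=0.0000[hold]; j=5 S=126.0759 intr=0.0000 cont=0.0000 V=0.0000[hold]  S*(5)=55.2469
k=4: j=0 S=49.8331 intr=15.6269 cont=15.1077 V=15.6269[EX]; j=1 S=61.2489 intr=4.2111 cont=6.1485 V=6.1485[hold]; j=2 S=75.2800 intr=0.0000 cont=1.1523 V=1.1523[hold]; j=3 S=92.5253 intr=0.0000 cont=0.0000 V=0.0000[hold]; j=4 S=113.7212 intr=0.0000 cont=0.0000 V=0.0000[hold]  S*(4)=49.8331
k=3: j=0 S=55.2469 intr=10.2131 cont=10.6797 V=10.6797[hold]; j=1 S=67.9030 intr=0.0000 cont=3.5573 V=3.5573[hold]; j=2 S=83.4584 intr=0.0000 cont=0.5568 V=0.5568[hold]; j=3 S=102.5773 intr=0.0000 cont=0.0000 V=0.0000[hold]  S*(3)=-
k=2: j=0 S=61.2489 intr=4.2111 cont=6.9707 V=6.9707[hold]; j=1 S=75.2800 intr=0.0000 cont=2.0022 V=2.0022[hold]; j=2 S=92.5253 intr=0.0000 cont=0.2690 V=0.2690[hold]  S*(2)=-
k=1: j=0 S=67.9030 intr=0.0000 cont=4.3871 V=4.3871[hold]; j=1 S=83.4584 intr=0.0000 cont=1.1044 V=1.1044[hold]  S*(1)=-
k=0: j=0 S=75.2800 intr=0.0000 cont=2.6819 V=2.6819[hold]  S*(0)=-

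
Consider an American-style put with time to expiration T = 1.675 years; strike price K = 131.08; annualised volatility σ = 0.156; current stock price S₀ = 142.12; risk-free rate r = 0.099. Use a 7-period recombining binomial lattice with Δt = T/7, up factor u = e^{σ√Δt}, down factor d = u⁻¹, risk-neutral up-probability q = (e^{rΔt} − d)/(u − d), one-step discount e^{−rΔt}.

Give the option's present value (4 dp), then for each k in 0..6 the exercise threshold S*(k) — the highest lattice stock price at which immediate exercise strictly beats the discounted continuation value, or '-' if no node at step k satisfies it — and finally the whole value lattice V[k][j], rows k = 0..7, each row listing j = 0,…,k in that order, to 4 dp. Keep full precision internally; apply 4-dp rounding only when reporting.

price = 1.9111
boundary = - - 122.0037 113.0399 122.0037 113.0399 122.0037
tree:
1.9111
4.2288 0.6669
9.0763 1.6355 0.1420
18.0401 3.9172 0.4015 0.0000
26.3453 9.0763 1.1353 0.0000 0.0000
34.0403 18.0401 3.2100 0.0000 0.0000 0.0000
41.1699 26.3453 9.0763 0.0000 0.0000 0.0000 0.0000
47.7757 34.0403 18.0401 0.0000 0.0000 0.0000 0.0000 0.0000

Δt=0.23929, u=1.07930, d=0.92653, q=0.63785, disc=e^(-rΔt)=0.97659
k=7 terminal: V=max(K-S,0) → 47.7757 34.0403 18.0401 0.0000 0.0000 0.0000 0.0000 0.0000
k=6: j=0 S=89.9101 intr=41.1699 cont=38.1012 V=41.1699[EX]; j=1 S=104.7347 intr=26.3453 cont=23.2766 V=26.3453[EX]; j=2 S=122.0037 intr=9.0763 cont=6.3803 V=9.0763[EX]; j=3 S=142.1200 intr=0.0000 cont=0.0000 V=0.0000[hold]; j=4 S=165.5532 intr=0.0000 cont=0.0000 V=0.0000[hold]; j=5 S=192.8500 intr=0.0000 cont=0.0000 V=0.0000[hold]; j=6 S=224.6477 intr=0.0000 cont=0.0000 V=0.0000[hold]  S*(6)=122.0037
k=5: j=0 S=97.0397 intr=34.0403 cont=30.9716 V=34.0403[EX]; j=1 S=113.0399 intr=18.0401 cont=14.9714 V=18.0401[EX]; j=2 S=131.6783 intr=0.0000 cont=3.2100 V=3.2100[hold]; j=3 S=153.3897 intr=0.0000 cont=0.0000 V=0.0000[hold]; j=4 S=178.6811 intr=0.0000 cont=0.0000 V=0.0000[hold]; j=5 S=208.1425 intr=0.0000 cont=0.0000 V=0.0000[hold]  S*(5)=113.0399
k=4: j=0 S=104.7347 intr=26.3453 cont=23.2766 V=26.3453[EX]; j=1 S=122.0037 intr=9.0763 cont=8.3799 V=9.0763[EX]; j=2 S=142.1200 intr=0.0000 cont=1.1353 V=1.1353[hold]; j=3 S=165.5532 intr=0.0000 cont=0.0000 V=0.0000[hold]; j=4 S=192.8500 intr=0.0000 cont=0.0000 V=0.0000[hold]  S*(4)=122.0037
k=3: j=0 S=113.0399 intr=18.0401 cont=14.9714 V=18.0401[EX]; j=1 S=131.6783 intr=0.0000 cont=3.9172 V=3.9172[hold]; j=2 S=153.3897 intr=0.0000 cont=0.4015 V=0.4015[hold]; j=3 S=178.6811 intr=0.0000 cont=0.0000 V=0.0000[hold]  S*(3)=113.0399
k=2: j=0 S=122.0037 intr=9.0763 cont=8.8204 V=9.0763[EX]; j=1 S=142.1200 intr=0.0000 cont=1.6355 V=1.6355[hold]; j=2 S=165.5532 intr=0.0000 cont=0.1420 V=0.1420[hold]  S*(2)=122.0037
k=1: j=0 S=131.6783 intr=0.0000 cont=4.2288 V=4.2288[hold]; j=1 S=153.3897 intr=0.0000 cont=0.6669 V=0.6669[hold]  S*(1)=-
k=0: j=0 S=142.1200 intr=0.0000 cont=1.9111 V=1.9111[hold]  S*(0)=-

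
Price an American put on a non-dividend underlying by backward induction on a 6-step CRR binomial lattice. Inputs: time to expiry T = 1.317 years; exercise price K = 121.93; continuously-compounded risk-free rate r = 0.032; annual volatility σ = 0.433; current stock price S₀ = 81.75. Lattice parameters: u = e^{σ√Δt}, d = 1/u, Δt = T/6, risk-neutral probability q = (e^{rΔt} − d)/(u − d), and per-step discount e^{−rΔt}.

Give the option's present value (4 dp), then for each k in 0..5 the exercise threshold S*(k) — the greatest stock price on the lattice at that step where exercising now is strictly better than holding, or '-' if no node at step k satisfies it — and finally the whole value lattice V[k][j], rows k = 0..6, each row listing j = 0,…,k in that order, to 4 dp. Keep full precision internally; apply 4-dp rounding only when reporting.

price = 43.0642
boundary = - 66.7398 54.4857 66.7398 81.7500 100.1361
tree:
43.0642
55.1902 29.8588
67.4443 41.5661 16.9325
77.4485 55.1902 26.6262 6.1117
85.6158 67.4443 40.1800 11.5411 0.0000
92.2835 77.4485 55.1902 21.7939 0.0000 0.0000
97.7269 85.6158 67.4443 40.1800 0.0000 0.0000 0.0000

params: Δt=0.21950 u=1.22491 d=0.81639 q=0.46671 e^(-rΔt)=0.99300
t_6 payoffs: 97.7269 85.6158 67.4443 40.1800 0.0000 0.0000 0.0000
t_5: node(5,0) S=29.6465 payoff=92.2835 vs cont=91.4300 → 92.2835 [stop]  node(5,1) S=44.4815 payoff=77.4485 vs cont=76.5951 → 77.4485 [stop]  node(5,2) S=66.7398 payoff=55.1902 vs cont=54.3367 → 55.1902 [stop]  node(5,3) S=100.1361 payoff=21.7939 vs cont=21.2775 → 21.7939 [stop]  node(5,4) S=150.2436 payoff=0.0000 vs cont=0.0000 → 0.0000 [wait]  node(5,5) S=225.4247 payoff=0.0000 vs cont=0.0000 → 0.0000 [wait]  ⇒ S*(5)=100.1361
t_4: node(4,0) S=36.3142 payoff=85.6158 vs cont=84.7623 → 85.6158 [stop]  node(4,1) S=54.4857 payoff=67.4443 vs cont=66.5909 → 67.4443 [stop]  node(4,2) S=81.7500 payoff=40.1800 vs cont=39.3266 → 40.1800 [stop]  node(4,3) S=122.6573 payoff=0.0000 vs cont=11.5411 → 11.5411 [wait]  node(4,4) S=184.0343 payoff=0.0000 vs cont=0.0000 → 0.0000 [wait]  ⇒ S*(4)=81.7500
t_3: node(3,0) S=44.4815 payoff=77.4485 vs cont=76.5951 → 77.4485 [stop]  node(3,1) S=66.7398 payoff=55.1902 vs cont=54.3367 → 55.1902 [stop]  node(3,2) S=100.1361 payoff=21.7939 vs cont=26.6262 → 26.6262 [wait]  node(3,3) S=150.2436 payoff=0.0000 vs cont=6.1117 → 6.1117 [wait]  ⇒ S*(3)=66.7398
t_2: node(2,0) S=54.4857 payoff=67.4443 vs cont=66.5909 → 67.4443 [stop]  node(2,1) S=81.7500 payoff=40.1800 vs cont=41.5661 → 41.5661 [wait]  node(2,2) S=122.6573 payoff=0.0000 vs cont=16.9325 → 16.9325 [wait]  ⇒ S*(2)=54.4857
t_1: node(1,0) S=66.7398 payoff=55.1902 vs cont=54.9791 → 55.1902 [stop]  node(1,1) S=100.1361 payoff=21.7939 vs cont=29.8588 → 29.8588 [wait]  ⇒ S*(1)=66.7398
t_0: node(0,0) S=81.7500 payoff=40.1800 vs cont=43.0642 → 43.0642 [wait]  ⇒ S*(0)=-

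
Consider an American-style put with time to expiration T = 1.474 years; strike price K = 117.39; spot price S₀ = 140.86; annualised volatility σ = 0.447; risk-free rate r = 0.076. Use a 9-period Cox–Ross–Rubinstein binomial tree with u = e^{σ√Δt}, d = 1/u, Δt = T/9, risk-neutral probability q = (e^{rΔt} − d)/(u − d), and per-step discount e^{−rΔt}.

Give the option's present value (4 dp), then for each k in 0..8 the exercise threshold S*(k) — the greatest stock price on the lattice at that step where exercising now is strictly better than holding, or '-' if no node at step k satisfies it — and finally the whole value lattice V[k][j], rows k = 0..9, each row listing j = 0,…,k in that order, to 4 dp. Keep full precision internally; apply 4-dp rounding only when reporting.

Δt=0.16378  u=1.19829  d=0.83452  q=0.48933  discount=0.98763
step 9 (expiry): payoffs max(K−S,0) = 89.7385 77.6850 60.3773 35.5251 0.0000 0.0000 0.0000 0.0000 0.0000 0.0000
step 8: (k=8,j=0): S=33.1346, (K−S)⁺=84.2554, hold=82.8033 ⇒ V=84.2554 exercise | (k=8,j=1): S=47.5782, (K−S)⁺=69.8118, hold=68.3597 ⇒ V=69.8118 exercise | (k=8,j=2): S=68.3179, (K−S)⁺=49.0721, hold=47.6199 ⇒ V=49.0721 exercise | (k=8,j=3): S=98.0982, (K−S)⁺=19.2918, hold=17.9172 ⇒ V=19.2918 exercise | (k=8,j=4): S=140.8600, (K−S)⁺=0.0000, hold=0.0000 ⇒ V=0.0000 continue | (k=8,j=5): S=202.2619, (K−S)⁺=0.0000, hold=0.0000 ⇒ V=0.0000 continue | (k=8,j=6): S=290.4294, (K−S)⁺=0.0000, hold=0.0000 ⇒ V=0.0000 continue | (k=8,j=7): S=417.0298, (K−S)⁺=0.0000, hold=0.0000 ⇒ V=0.0000 continue | (k=8,j=8): S=598.8162, (K−S)⁺=0.0000, hold=0.0000 ⇒ V=0.0000 continue  boundary S*=98.0982
step 7: (k=7,j=0): S=39.7050, (K−S)⁺=77.6850, hold=76.2329 ⇒ V=77.6850 exercise | (k=7,j=1): S=57.0127, (K−S)⁺=60.3773, hold=58.9252 ⇒ V=60.3773 exercise | (k=7,j=2): S=81.8649, (K−S)⁺=35.5251, hold=34.0729 ⇒ V=35.5251 exercise | (k=7,j=3): S=117.5505, (K−S)⁺=0.0000, hold=9.7299 ⇒ V=9.7299 continue | (k=7,j=4): S=168.7916, (K−S)⁺=0.0000, hold=0.0000 ⇒ V=0.0000 continue | (k=7,j=5): S=242.3692, (K−S)⁺=0.0000, hold=0.0000 ⇒ V=0.0000 continue | (k=7,j=6): S=348.0197, (K−S)⁺=0.0000, hold=0.0000 ⇒ V=0.0000 continue | (k=7,j=7): S=499.7241, (K−S)⁺=0.0000, hold=0.0000 ⇒ V=0.0000 continue  boundary S*=81.8649
step 6: (k=6,j=0): S=47.5782, (K−S)⁺=69.8118, hold=68.3597 ⇒ V=69.8118 exercise | (k=6,j=1): S=68.3179, (K−S)⁺=49.0721, hold=47.6199 ⇒ V=49.0721 exercise | (k=6,j=2): S=98.0982, (K−S)⁺=19.2918, hold=22.6194 ⇒ V=22.6194 continue | (k=6,j=3): S=140.8600, (K−S)⁺=0.0000, hold=4.9073 ⇒ V=4.9073 continue | (k=6,j=4): S=202.2619, (K−S)⁺=0.0000, hold=0.0000 ⇒ V=0.0000 continue | (k=6,j=5): S=290.4294, (K−S)⁺=0.0000, hold=0.0000 ⇒ V=0.0000 continue | (k=6,j=6): S=417.0298, (K−S)⁺=0.0000, hold=0.0000 ⇒ V=0.0000 continue  boundary S*=68.3179
step 5: (k=5,j=0): S=57.0127, (K−S)⁺=60.3773, hold=58.9252 ⇒ V=60.3773 exercise | (k=5,j=1): S=81.8649, (K−S)⁺=35.5251, hold=35.6811 ⇒ V=35.6811 continue | (k=5,j=2): S=117.5505, (K−S)⁺=0.0000, hold=13.7798 ⇒ V=13.7798 continue | (k=5,j=3): S=168.7916, (K−S)⁺=0.0000, hold=2.4750 ⇒ V=2.4750 continue | (k=5,j=4): S=242.3692, (K−S)⁺=0.0000, hold=0.0000 ⇒ V=0.0000 continue | (k=5,j=5): S=348.0197, (K−S)⁺=0.0000, hold=0.0000 ⇒ V=0.0000 continue  boundary S*=57.0127
step 4: (k=4,j=0): S=68.3179, (K−S)⁺=49.0721, hold=47.6954 ⇒ V=49.0721 exercise | (k=4,j=1): S=98.0982, (K−S)⁺=19.2918, hold=24.6554 ⇒ V=24.6554 continue | (k=4,j=2): S=140.8600, (K−S)⁺=0.0000, hold=8.1460 ⇒ V=8.1460 continue | (k=4,j=3): S=202.2619, (K−S)⁺=0.0000, hold=1.2483 ⇒ V=1.2483 continue | (k=4,j=4): S=290.4294, (K−S)⁺=0.0000, hold=0.0000 ⇒ V=0.0000 continue  boundary S*=68.3179
step 3: (k=3,j=0): S=81.8649, (K−S)⁺=35.5251, hold=36.6650 ⇒ V=36.6650 continue | (k=3,j=1): S=117.5505, (K−S)⁺=0.0000, hold=16.3718 ⇒ V=16.3718 continue | (k=3,j=2): S=168.7916, (K−S)⁺=0.0000, hold=4.7117 ⇒ V=4.7117 continue | (k=3,j=3): S=242.3692, (K−S)⁺=0.0000, hold=0.6296 ⇒ V=0.6296 continue  boundary S*=-
step 2: (k=2,j=0): S=98.0982, (K−S)⁺=19.2918, hold=26.4043 ⇒ V=26.4043 continue | (k=2,j=1): S=140.8600, (K−S)⁺=0.0000, hold=10.5343 ⇒ V=10.5343 continue | (k=2,j=2): S=202.2619, (K−S)⁺=0.0000, hold=2.6806 ⇒ V=2.6806 continue  boundary S*=-
step 1: (k=1,j=0): S=117.5505, (K−S)⁺=0.0000, hold=18.4081 ⇒ V=18.4081 continue | (k=1,j=1): S=168.7916, (K−S)⁺=0.0000, hold=6.6085 ⇒ V=6.6085 continue  boundary S*=-
step 0: (k=0,j=0): S=140.8600, (K−S)⁺=0.0000, hold=12.4779 ⇒ V=12.4779 continue  boundary S*=-

price = 12.4779
boundary = - - - - 68.3179 57.0127 68.3179 81.8649 98.0982
tree:
12.4779
18.4081 6.6085
26.4043 10.5343 2.6806
36.6650 16.3718 4.7117 0.6296
49.0721 24.6554 8.1460 1.2483 0.0000
60.3773 35.6811 13.7798 2.4750 0.0000 0.0000
69.8118 49.0721 22.6194 4.9073 0.0000 0.0000 0.0000
77.6850 60.3773 35.5251 9.7299 0.0000 0.0000 0.0000 0.0000
84.2554 69.8118 49.0721 19.2918 0.0000 0.0000 0.0000 0.0000 0.0000
89.7385 77.6850 60.3773 35.5251 0.0000 0.0000 0.0000 0.0000 0.0000 0.0000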